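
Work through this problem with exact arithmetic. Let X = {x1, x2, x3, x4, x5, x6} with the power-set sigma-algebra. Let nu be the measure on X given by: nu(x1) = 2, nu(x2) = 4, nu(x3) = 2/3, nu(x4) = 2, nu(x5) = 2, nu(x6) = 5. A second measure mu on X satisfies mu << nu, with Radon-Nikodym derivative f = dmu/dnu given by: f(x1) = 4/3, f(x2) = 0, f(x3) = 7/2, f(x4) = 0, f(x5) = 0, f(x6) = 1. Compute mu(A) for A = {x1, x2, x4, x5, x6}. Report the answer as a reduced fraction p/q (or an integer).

By the defining property of the Radon-Nikodym derivative, for every measurable set A,
  mu(A) = integral_A f dnu.
Since nu is a discrete measure concentrated on the atoms of X, the integral over A reduces to the sum
  mu(A) = sum_{x in A} f(x) * nu({x}).
Computing each term:
  x1: f(x1) * nu(x1) = 4/3 * 2 = 8/3.
  x2: f(x2) * nu(x2) = 0 * 4 = 0.
  x4: f(x4) * nu(x4) = 0 * 2 = 0.
  x5: f(x5) * nu(x5) = 0 * 2 = 0.
  x6: f(x6) * nu(x6) = 1 * 5 = 5.
Summing: mu(A) = 8/3 + 0 + 0 + 0 + 5 = 23/3.

23/3


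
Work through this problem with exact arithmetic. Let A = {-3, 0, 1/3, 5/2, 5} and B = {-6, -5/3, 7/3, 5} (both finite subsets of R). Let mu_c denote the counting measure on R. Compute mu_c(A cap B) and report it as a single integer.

Counting measure on a finite set equals cardinality. mu_c(A cap B) = |A cap B| (elements appearing in both).
Enumerating the elements of A that also lie in B gives 1 element(s).
So mu_c(A cap B) = 1.

1


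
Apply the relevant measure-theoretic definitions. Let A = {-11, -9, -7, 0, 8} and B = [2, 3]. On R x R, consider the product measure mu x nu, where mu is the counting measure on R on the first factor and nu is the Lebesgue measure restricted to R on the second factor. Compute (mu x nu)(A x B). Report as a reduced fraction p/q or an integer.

For a measurable rectangle A x B, the product measure satisfies
  (mu x nu)(A x B) = mu(A) * nu(B).
  mu(A) = 5.
  nu(B) = 1.
  (mu x nu)(A x B) = 5 * 1 = 5.

5


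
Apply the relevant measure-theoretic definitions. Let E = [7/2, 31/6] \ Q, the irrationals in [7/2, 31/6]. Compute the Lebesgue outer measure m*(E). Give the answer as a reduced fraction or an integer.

The interval I = [7/2, 31/6] has m(I) = 31/6 - 7/2 = 5/3 (endpoints are measure-zero, so open/closed/half-open agree). Write I = (I cap Q) u (I \ Q). The rationals in I are countable, so m*(I cap Q) = 0 (cover each rational by intervals whose total length is arbitrarily small). By countable subadditivity m*(I) <= m*(I cap Q) + m*(I \ Q), hence m*(I \ Q) >= m(I) = 5/3. The reverse inequality m*(I \ Q) <= m*(I) = 5/3 is trivial since (I \ Q) is a subset of I. Therefore m*(I \ Q) = 5/3.

5/3


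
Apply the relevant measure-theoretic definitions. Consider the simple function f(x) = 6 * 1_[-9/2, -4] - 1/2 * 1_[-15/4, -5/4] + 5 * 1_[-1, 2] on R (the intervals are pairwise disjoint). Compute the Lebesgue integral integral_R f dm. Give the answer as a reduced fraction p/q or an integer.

For a simple function f = sum_i c_i * 1_{A_i} with disjoint A_i,
  integral f dm = sum_i c_i * m(A_i).
Lengths of the A_i:
  m(A_1) = -4 - (-9/2) = 1/2.
  m(A_2) = -5/4 - (-15/4) = 5/2.
  m(A_3) = 2 - (-1) = 3.
Contributions c_i * m(A_i):
  (6) * (1/2) = 3.
  (-1/2) * (5/2) = -5/4.
  (5) * (3) = 15.
Total: 3 - 5/4 + 15 = 67/4.

67/4


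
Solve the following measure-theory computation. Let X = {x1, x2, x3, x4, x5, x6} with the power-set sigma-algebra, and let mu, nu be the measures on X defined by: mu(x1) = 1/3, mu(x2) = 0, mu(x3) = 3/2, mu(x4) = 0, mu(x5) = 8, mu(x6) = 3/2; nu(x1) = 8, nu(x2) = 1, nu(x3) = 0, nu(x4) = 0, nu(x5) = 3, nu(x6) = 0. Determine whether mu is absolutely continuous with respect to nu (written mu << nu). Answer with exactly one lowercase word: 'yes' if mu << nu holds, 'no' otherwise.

mu << nu means: every nu-null measurable set is also mu-null; equivalently, for every atom x, if nu({x}) = 0 then mu({x}) = 0.
Checking each atom:
  x1: nu = 8 > 0 -> no constraint.
  x2: nu = 1 > 0 -> no constraint.
  x3: nu = 0, mu = 3/2 > 0 -> violates mu << nu.
  x4: nu = 0, mu = 0 -> consistent with mu << nu.
  x5: nu = 3 > 0 -> no constraint.
  x6: nu = 0, mu = 3/2 > 0 -> violates mu << nu.
The atom(s) x3, x6 violate the condition (nu = 0 but mu > 0). Therefore mu is NOT absolutely continuous w.r.t. nu.

no


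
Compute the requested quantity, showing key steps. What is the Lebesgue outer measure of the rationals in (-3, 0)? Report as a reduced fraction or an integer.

The set Q cap (-3, 0) is countable (a subset of the countable set Q). Lebesgue outer measure of any countable set is 0: each singleton {q} has m*({q}) = 0, and by countable subadditivity m*(union_k {q_k}) <= sum_k m*({q_k}) = sum_k 0 = 0. The reverse inequality m*(E) >= 0 is automatic. So m*(Q cap (-3, 0)) = 0.

0


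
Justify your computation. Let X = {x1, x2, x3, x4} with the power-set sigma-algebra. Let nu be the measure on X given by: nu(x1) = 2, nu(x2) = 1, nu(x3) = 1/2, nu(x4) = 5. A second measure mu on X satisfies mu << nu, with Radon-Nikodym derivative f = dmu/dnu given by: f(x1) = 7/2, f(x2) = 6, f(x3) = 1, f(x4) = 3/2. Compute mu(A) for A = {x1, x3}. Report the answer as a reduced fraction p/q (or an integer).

By the defining property of the Radon-Nikodym derivative, for every measurable set A,
  mu(A) = integral_A f dnu.
Since nu is a discrete measure concentrated on the atoms of X, the integral over A reduces to the sum
  mu(A) = sum_{x in A} f(x) * nu({x}).
Computing each term:
  x1: f(x1) * nu(x1) = 7/2 * 2 = 7.
  x3: f(x3) * nu(x3) = 1 * 1/2 = 1/2.
Summing: mu(A) = 7 + 1/2 = 15/2.

15/2


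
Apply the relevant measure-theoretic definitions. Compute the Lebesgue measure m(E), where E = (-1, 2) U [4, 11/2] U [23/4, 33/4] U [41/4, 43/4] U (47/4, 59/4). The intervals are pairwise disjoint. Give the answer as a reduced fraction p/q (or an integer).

For pairwise disjoint intervals, m(union_i I_i) = sum_i m(I_i),
and m is invariant under swapping open/closed endpoints (single points have measure 0).
So m(E) = sum_i (b_i - a_i).
  I_1 has length 2 - (-1) = 3.
  I_2 has length 11/2 - 4 = 3/2.
  I_3 has length 33/4 - 23/4 = 5/2.
  I_4 has length 43/4 - 41/4 = 1/2.
  I_5 has length 59/4 - 47/4 = 3.
Summing:
  m(E) = 3 + 3/2 + 5/2 + 1/2 + 3 = 21/2.

21/2


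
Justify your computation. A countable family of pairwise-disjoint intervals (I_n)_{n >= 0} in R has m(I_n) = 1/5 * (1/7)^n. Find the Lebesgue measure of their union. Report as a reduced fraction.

By countable additivity of the Lebesgue measure on pairwise disjoint measurable sets,
  m(union_{n >= 0} I_n) = sum_{n >= 0} m(I_n) = sum_{n >= 0} a * r^n,
  with a = 1/5 and r = 1/7.
Since 0 < r = 1/7 < 1, the geometric series converges:
  sum_{n >= 0} a * r^n = a / (1 - r).
  = 1/5 / (1 - 1/7)
  = 1/5 / (6/7)
  = 7/30.

7/30


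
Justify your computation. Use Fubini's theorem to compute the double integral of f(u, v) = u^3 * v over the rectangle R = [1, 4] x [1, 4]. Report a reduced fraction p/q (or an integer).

f(u, v) is a tensor product of a function of u and a function of v, and both factors are bounded continuous (hence Lebesgue integrable) on the rectangle, so Fubini's theorem applies:
  integral_R f d(m x m) = (integral_a1^b1 u^3 du) * (integral_a2^b2 v dv).
Inner integral in u: integral_{1}^{4} u^3 du = (4^4 - 1^4)/4
  = 255/4.
Inner integral in v: integral_{1}^{4} v dv = (4^2 - 1^2)/2
  = 15/2.
Product: (255/4) * (15/2) = 3825/8.

3825/8


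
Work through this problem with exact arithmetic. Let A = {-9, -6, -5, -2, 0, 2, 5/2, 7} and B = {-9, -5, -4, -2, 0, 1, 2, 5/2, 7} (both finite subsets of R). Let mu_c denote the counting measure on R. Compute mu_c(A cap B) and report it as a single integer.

Counting measure on a finite set equals cardinality. mu_c(A cap B) = |A cap B| (elements appearing in both).
Enumerating the elements of A that also lie in B gives 7 element(s).
So mu_c(A cap B) = 7.

7


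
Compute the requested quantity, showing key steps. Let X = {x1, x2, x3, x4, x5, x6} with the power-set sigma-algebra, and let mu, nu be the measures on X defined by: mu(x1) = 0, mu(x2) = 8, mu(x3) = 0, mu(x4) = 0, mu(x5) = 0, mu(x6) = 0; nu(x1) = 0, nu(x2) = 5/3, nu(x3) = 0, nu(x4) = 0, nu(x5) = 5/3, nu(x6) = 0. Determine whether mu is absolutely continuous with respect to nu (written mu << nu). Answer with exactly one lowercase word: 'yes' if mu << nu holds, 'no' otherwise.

mu << nu means: every nu-null measurable set is also mu-null; equivalently, for every atom x, if nu({x}) = 0 then mu({x}) = 0.
Checking each atom:
  x1: nu = 0, mu = 0 -> consistent with mu << nu.
  x2: nu = 5/3 > 0 -> no constraint.
  x3: nu = 0, mu = 0 -> consistent with mu << nu.
  x4: nu = 0, mu = 0 -> consistent with mu << nu.
  x5: nu = 5/3 > 0 -> no constraint.
  x6: nu = 0, mu = 0 -> consistent with mu << nu.
No atom violates the condition. Therefore mu << nu.

yes


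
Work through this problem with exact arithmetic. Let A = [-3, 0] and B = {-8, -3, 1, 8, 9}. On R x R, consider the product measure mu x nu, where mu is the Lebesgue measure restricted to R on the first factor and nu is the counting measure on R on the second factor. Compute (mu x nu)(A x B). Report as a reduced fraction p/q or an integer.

For a measurable rectangle A x B, the product measure satisfies
  (mu x nu)(A x B) = mu(A) * nu(B).
  mu(A) = 3.
  nu(B) = 5.
  (mu x nu)(A x B) = 3 * 5 = 15.

15


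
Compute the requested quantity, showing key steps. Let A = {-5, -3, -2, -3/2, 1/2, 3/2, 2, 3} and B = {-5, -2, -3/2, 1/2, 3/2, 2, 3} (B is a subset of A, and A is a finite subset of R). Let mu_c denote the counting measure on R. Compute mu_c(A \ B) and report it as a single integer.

Counting measure assigns mu_c(E) = |E| (number of elements) when E is finite. For B subset A, A \ B is the set of elements of A not in B, so |A \ B| = |A| - |B|.
|A| = 8, |B| = 7, so mu_c(A \ B) = 8 - 7 = 1.

1


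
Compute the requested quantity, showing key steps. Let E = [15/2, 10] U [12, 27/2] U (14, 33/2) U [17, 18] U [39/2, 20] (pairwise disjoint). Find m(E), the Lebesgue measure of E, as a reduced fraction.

For pairwise disjoint intervals, m(union_i I_i) = sum_i m(I_i),
and m is invariant under swapping open/closed endpoints (single points have measure 0).
So m(E) = sum_i (b_i - a_i).
  I_1 has length 10 - 15/2 = 5/2.
  I_2 has length 27/2 - 12 = 3/2.
  I_3 has length 33/2 - 14 = 5/2.
  I_4 has length 18 - 17 = 1.
  I_5 has length 20 - 39/2 = 1/2.
Summing:
  m(E) = 5/2 + 3/2 + 5/2 + 1 + 1/2 = 8.

8


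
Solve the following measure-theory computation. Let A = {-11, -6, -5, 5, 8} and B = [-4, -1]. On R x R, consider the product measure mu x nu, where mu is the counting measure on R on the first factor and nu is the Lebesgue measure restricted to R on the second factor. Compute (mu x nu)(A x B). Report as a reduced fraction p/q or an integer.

For a measurable rectangle A x B, the product measure satisfies
  (mu x nu)(A x B) = mu(A) * nu(B).
  mu(A) = 5.
  nu(B) = 3.
  (mu x nu)(A x B) = 5 * 3 = 15.

15


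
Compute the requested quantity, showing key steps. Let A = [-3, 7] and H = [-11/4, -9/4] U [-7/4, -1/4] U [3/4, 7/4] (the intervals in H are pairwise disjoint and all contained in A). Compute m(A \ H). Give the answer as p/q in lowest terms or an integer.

The ambient interval has length m(A) = 7 - (-3) = 10.
Since the holes are disjoint and sit inside A, by finite additivity
  m(H) = sum_i (b_i - a_i), and m(A \ H) = m(A) - m(H).
Computing the hole measures:
  m(H_1) = -9/4 - (-11/4) = 1/2.
  m(H_2) = -1/4 - (-7/4) = 3/2.
  m(H_3) = 7/4 - 3/4 = 1.
Summed: m(H) = 1/2 + 3/2 + 1 = 3.
So m(A \ H) = 10 - 3 = 7.

7


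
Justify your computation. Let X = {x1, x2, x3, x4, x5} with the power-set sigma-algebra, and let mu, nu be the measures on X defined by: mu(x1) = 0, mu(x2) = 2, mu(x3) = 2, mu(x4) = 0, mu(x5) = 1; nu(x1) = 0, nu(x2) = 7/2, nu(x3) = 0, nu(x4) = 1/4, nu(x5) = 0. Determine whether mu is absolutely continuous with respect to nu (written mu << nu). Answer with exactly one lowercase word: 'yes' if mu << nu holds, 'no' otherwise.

mu << nu means: every nu-null measurable set is also mu-null; equivalently, for every atom x, if nu({x}) = 0 then mu({x}) = 0.
Checking each atom:
  x1: nu = 0, mu = 0 -> consistent with mu << nu.
  x2: nu = 7/2 > 0 -> no constraint.
  x3: nu = 0, mu = 2 > 0 -> violates mu << nu.
  x4: nu = 1/4 > 0 -> no constraint.
  x5: nu = 0, mu = 1 > 0 -> violates mu << nu.
The atom(s) x3, x5 violate the condition (nu = 0 but mu > 0). Therefore mu is NOT absolutely continuous w.r.t. nu.

no


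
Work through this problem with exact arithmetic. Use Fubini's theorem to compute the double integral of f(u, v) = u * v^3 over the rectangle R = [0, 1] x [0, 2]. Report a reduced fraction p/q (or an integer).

f(u, v) is a tensor product of a function of u and a function of v, and both factors are bounded continuous (hence Lebesgue integrable) on the rectangle, so Fubini's theorem applies:
  integral_R f d(m x m) = (integral_a1^b1 u du) * (integral_a2^b2 v^3 dv).
Inner integral in u: integral_{0}^{1} u du = (1^2 - 0^2)/2
  = 1/2.
Inner integral in v: integral_{0}^{2} v^3 dv = (2^4 - 0^4)/4
  = 4.
Product: (1/2) * (4) = 2.

2


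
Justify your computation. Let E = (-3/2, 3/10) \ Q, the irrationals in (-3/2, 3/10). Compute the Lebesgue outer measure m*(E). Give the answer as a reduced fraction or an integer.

The interval I = (-3/2, 3/10) has m(I) = 3/10 - (-3/2) = 9/5 (endpoints are measure-zero, so open/closed/half-open agree). Write I = (I cap Q) u (I \ Q). The rationals in I are countable, so m*(I cap Q) = 0 (cover each rational by intervals whose total length is arbitrarily small). By countable subadditivity m*(I) <= m*(I cap Q) + m*(I \ Q), hence m*(I \ Q) >= m(I) = 9/5. The reverse inequality m*(I \ Q) <= m*(I) = 9/5 is trivial since (I \ Q) is a subset of I. Therefore m*(I \ Q) = 9/5.

9/5


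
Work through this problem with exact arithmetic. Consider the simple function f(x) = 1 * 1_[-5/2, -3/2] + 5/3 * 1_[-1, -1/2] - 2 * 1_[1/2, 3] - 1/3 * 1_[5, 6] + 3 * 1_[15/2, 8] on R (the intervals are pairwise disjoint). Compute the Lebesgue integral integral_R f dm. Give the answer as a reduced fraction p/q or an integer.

For a simple function f = sum_i c_i * 1_{A_i} with disjoint A_i,
  integral f dm = sum_i c_i * m(A_i).
Lengths of the A_i:
  m(A_1) = -3/2 - (-5/2) = 1.
  m(A_2) = -1/2 - (-1) = 1/2.
  m(A_3) = 3 - 1/2 = 5/2.
  m(A_4) = 6 - 5 = 1.
  m(A_5) = 8 - 15/2 = 1/2.
Contributions c_i * m(A_i):
  (1) * (1) = 1.
  (5/3) * (1/2) = 5/6.
  (-2) * (5/2) = -5.
  (-1/3) * (1) = -1/3.
  (3) * (1/2) = 3/2.
Total: 1 + 5/6 - 5 - 1/3 + 3/2 = -2.

-2


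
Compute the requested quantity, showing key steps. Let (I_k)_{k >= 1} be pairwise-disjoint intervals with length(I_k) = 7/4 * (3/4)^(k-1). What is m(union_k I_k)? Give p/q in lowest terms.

By countable additivity of the Lebesgue measure on pairwise disjoint measurable sets,
  m(union_{k >= 1} I_k) = sum_{k >= 1} m(I_k) = sum_{k >= 1} a * r^(k-1),
  with a = 7/4 and r = 3/4.
Since 0 < r = 3/4 < 1, the geometric series converges:
  sum_{k >= 1} a * r^(k-1) = a / (1 - r).
  = 7/4 / (1 - 3/4)
  = 7/4 / (1/4)
  = 7.

7


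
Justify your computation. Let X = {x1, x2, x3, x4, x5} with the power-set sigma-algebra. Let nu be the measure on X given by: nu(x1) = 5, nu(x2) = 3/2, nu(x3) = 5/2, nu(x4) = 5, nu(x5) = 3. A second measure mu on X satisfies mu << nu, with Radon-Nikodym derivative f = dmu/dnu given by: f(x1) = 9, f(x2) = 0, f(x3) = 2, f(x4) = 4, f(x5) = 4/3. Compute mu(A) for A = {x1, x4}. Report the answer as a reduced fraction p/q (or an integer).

By the defining property of the Radon-Nikodym derivative, for every measurable set A,
  mu(A) = integral_A f dnu.
Since nu is a discrete measure concentrated on the atoms of X, the integral over A reduces to the sum
  mu(A) = sum_{x in A} f(x) * nu({x}).
Computing each term:
  x1: f(x1) * nu(x1) = 9 * 5 = 45.
  x4: f(x4) * nu(x4) = 4 * 5 = 20.
Summing: mu(A) = 45 + 20 = 65.

65


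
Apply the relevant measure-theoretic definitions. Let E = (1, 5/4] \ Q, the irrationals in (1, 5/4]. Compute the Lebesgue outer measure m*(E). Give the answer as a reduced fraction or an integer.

The interval I = (1, 5/4] has m(I) = 5/4 - 1 = 1/4 (endpoints are measure-zero, so open/closed/half-open agree). Write I = (I cap Q) u (I \ Q). The rationals in I are countable, so m*(I cap Q) = 0 (cover each rational by intervals whose total length is arbitrarily small). By countable subadditivity m*(I) <= m*(I cap Q) + m*(I \ Q), hence m*(I \ Q) >= m(I) = 1/4. The reverse inequality m*(I \ Q) <= m*(I) = 1/4 is trivial since (I \ Q) is a subset of I. Therefore m*(I \ Q) = 1/4.

1/4


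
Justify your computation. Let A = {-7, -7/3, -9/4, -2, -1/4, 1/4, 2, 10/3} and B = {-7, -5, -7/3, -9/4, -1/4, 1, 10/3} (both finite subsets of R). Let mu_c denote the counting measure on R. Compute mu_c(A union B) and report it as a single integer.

Counting measure on a finite set equals cardinality. By inclusion-exclusion, |A union B| = |A| + |B| - |A cap B|.
|A| = 8, |B| = 7, |A cap B| = 5.
So mu_c(A union B) = 8 + 7 - 5 = 10.

10


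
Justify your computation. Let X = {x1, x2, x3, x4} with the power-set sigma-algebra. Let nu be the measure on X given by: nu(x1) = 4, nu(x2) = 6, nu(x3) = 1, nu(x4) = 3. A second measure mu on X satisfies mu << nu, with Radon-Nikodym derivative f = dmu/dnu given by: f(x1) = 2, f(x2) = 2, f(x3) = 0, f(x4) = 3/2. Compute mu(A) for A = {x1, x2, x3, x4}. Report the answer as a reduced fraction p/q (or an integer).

By the defining property of the Radon-Nikodym derivative, for every measurable set A,
  mu(A) = integral_A f dnu.
Since nu is a discrete measure concentrated on the atoms of X, the integral over A reduces to the sum
  mu(A) = sum_{x in A} f(x) * nu({x}).
Computing each term:
  x1: f(x1) * nu(x1) = 2 * 4 = 8.
  x2: f(x2) * nu(x2) = 2 * 6 = 12.
  x3: f(x3) * nu(x3) = 0 * 1 = 0.
  x4: f(x4) * nu(x4) = 3/2 * 3 = 9/2.
Summing: mu(A) = 8 + 12 + 0 + 9/2 = 49/2.

49/2


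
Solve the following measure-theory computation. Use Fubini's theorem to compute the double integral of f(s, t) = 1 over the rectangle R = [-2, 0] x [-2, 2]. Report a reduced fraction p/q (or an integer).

f(s, t) is a tensor product of a function of s and a function of t, and both factors are bounded continuous (hence Lebesgue integrable) on the rectangle, so Fubini's theorem applies:
  integral_R f d(m x m) = (integral_a1^b1 1 ds) * (integral_a2^b2 1 dt).
Inner integral in s: integral_{-2}^{0} 1 ds = (0^1 - (-2)^1)/1
  = 2.
Inner integral in t: integral_{-2}^{2} 1 dt = (2^1 - (-2)^1)/1
  = 4.
Product: (2) * (4) = 8.

8


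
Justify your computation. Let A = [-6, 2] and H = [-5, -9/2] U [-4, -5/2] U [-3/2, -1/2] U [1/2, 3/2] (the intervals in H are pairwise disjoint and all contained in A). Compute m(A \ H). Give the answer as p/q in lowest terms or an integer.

The ambient interval has length m(A) = 2 - (-6) = 8.
Since the holes are disjoint and sit inside A, by finite additivity
  m(H) = sum_i (b_i - a_i), and m(A \ H) = m(A) - m(H).
Computing the hole measures:
  m(H_1) = -9/2 - (-5) = 1/2.
  m(H_2) = -5/2 - (-4) = 3/2.
  m(H_3) = -1/2 - (-3/2) = 1.
  m(H_4) = 3/2 - 1/2 = 1.
Summed: m(H) = 1/2 + 3/2 + 1 + 1 = 4.
So m(A \ H) = 8 - 4 = 4.

4


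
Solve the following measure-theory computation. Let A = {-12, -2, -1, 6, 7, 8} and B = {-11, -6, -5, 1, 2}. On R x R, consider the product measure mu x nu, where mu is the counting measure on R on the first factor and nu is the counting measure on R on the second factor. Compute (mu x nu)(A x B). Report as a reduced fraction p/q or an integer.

For a measurable rectangle A x B, the product measure satisfies
  (mu x nu)(A x B) = mu(A) * nu(B).
  mu(A) = 6.
  nu(B) = 5.
  (mu x nu)(A x B) = 6 * 5 = 30.

30


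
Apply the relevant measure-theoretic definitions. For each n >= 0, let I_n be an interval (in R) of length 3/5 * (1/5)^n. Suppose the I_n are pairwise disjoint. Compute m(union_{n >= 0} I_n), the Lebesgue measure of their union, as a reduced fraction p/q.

By countable additivity of the Lebesgue measure on pairwise disjoint measurable sets,
  m(union_{n >= 0} I_n) = sum_{n >= 0} m(I_n) = sum_{n >= 0} a * r^n,
  with a = 3/5 and r = 1/5.
Since 0 < r = 1/5 < 1, the geometric series converges:
  sum_{n >= 0} a * r^n = a / (1 - r).
  = 3/5 / (1 - 1/5)
  = 3/5 / (4/5)
  = 3/4.

3/4


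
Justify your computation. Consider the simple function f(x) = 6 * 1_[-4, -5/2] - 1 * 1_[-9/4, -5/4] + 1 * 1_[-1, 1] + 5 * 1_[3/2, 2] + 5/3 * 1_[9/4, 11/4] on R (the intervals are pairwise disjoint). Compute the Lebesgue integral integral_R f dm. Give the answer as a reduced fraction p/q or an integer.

For a simple function f = sum_i c_i * 1_{A_i} with disjoint A_i,
  integral f dm = sum_i c_i * m(A_i).
Lengths of the A_i:
  m(A_1) = -5/2 - (-4) = 3/2.
  m(A_2) = -5/4 - (-9/4) = 1.
  m(A_3) = 1 - (-1) = 2.
  m(A_4) = 2 - 3/2 = 1/2.
  m(A_5) = 11/4 - 9/4 = 1/2.
Contributions c_i * m(A_i):
  (6) * (3/2) = 9.
  (-1) * (1) = -1.
  (1) * (2) = 2.
  (5) * (1/2) = 5/2.
  (5/3) * (1/2) = 5/6.
Total: 9 - 1 + 2 + 5/2 + 5/6 = 40/3.

40/3


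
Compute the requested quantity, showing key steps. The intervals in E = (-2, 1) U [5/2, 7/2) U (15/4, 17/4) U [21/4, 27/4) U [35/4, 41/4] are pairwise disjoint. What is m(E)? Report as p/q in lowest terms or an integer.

For pairwise disjoint intervals, m(union_i I_i) = sum_i m(I_i),
and m is invariant under swapping open/closed endpoints (single points have measure 0).
So m(E) = sum_i (b_i - a_i).
  I_1 has length 1 - (-2) = 3.
  I_2 has length 7/2 - 5/2 = 1.
  I_3 has length 17/4 - 15/4 = 1/2.
  I_4 has length 27/4 - 21/4 = 3/2.
  I_5 has length 41/4 - 35/4 = 3/2.
Summing:
  m(E) = 3 + 1 + 1/2 + 3/2 + 3/2 = 15/2.

15/2


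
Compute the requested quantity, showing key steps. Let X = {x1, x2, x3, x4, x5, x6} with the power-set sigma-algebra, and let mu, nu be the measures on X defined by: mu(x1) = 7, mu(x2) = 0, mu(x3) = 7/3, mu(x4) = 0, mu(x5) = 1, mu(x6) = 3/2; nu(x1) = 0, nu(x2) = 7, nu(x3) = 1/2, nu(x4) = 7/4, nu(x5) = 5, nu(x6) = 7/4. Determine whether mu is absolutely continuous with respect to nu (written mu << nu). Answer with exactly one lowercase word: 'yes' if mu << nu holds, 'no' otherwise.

mu << nu means: every nu-null measurable set is also mu-null; equivalently, for every atom x, if nu({x}) = 0 then mu({x}) = 0.
Checking each atom:
  x1: nu = 0, mu = 7 > 0 -> violates mu << nu.
  x2: nu = 7 > 0 -> no constraint.
  x3: nu = 1/2 > 0 -> no constraint.
  x4: nu = 7/4 > 0 -> no constraint.
  x5: nu = 5 > 0 -> no constraint.
  x6: nu = 7/4 > 0 -> no constraint.
The atom(s) x1 violate the condition (nu = 0 but mu > 0). Therefore mu is NOT absolutely continuous w.r.t. nu.

no


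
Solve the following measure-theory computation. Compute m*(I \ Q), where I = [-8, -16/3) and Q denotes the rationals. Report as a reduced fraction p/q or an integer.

The interval I = [-8, -16/3) has m(I) = -16/3 - (-8) = 8/3 (endpoints are measure-zero, so open/closed/half-open agree). Write I = (I cap Q) u (I \ Q). The rationals in I are countable, so m*(I cap Q) = 0 (cover each rational by intervals whose total length is arbitrarily small). By countable subadditivity m*(I) <= m*(I cap Q) + m*(I \ Q), hence m*(I \ Q) >= m(I) = 8/3. The reverse inequality m*(I \ Q) <= m*(I) = 8/3 is trivial since (I \ Q) is a subset of I. Therefore m*(I \ Q) = 8/3.

8/3


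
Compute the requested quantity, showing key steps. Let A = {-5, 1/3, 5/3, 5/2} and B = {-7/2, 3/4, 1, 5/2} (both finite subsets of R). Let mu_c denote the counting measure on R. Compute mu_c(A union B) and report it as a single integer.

Counting measure on a finite set equals cardinality. By inclusion-exclusion, |A union B| = |A| + |B| - |A cap B|.
|A| = 4, |B| = 4, |A cap B| = 1.
So mu_c(A union B) = 4 + 4 - 1 = 7.

7


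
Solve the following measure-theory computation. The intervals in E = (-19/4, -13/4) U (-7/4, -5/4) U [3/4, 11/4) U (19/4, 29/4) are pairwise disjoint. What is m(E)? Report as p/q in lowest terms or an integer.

For pairwise disjoint intervals, m(union_i I_i) = sum_i m(I_i),
and m is invariant under swapping open/closed endpoints (single points have measure 0).
So m(E) = sum_i (b_i - a_i).
  I_1 has length -13/4 - (-19/4) = 3/2.
  I_2 has length -5/4 - (-7/4) = 1/2.
  I_3 has length 11/4 - 3/4 = 2.
  I_4 has length 29/4 - 19/4 = 5/2.
Summing:
  m(E) = 3/2 + 1/2 + 2 + 5/2 = 13/2.

13/2


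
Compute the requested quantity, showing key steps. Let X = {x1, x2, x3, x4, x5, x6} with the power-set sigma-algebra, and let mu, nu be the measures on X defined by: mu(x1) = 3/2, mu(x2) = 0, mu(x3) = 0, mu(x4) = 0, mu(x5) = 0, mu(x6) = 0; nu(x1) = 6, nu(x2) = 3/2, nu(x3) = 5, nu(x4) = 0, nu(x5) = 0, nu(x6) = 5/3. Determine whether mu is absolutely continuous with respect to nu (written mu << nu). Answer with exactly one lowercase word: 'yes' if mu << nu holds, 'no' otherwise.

mu << nu means: every nu-null measurable set is also mu-null; equivalently, for every atom x, if nu({x}) = 0 then mu({x}) = 0.
Checking each atom:
  x1: nu = 6 > 0 -> no constraint.
  x2: nu = 3/2 > 0 -> no constraint.
  x3: nu = 5 > 0 -> no constraint.
  x4: nu = 0, mu = 0 -> consistent with mu << nu.
  x5: nu = 0, mu = 0 -> consistent with mu << nu.
  x6: nu = 5/3 > 0 -> no constraint.
No atom violates the condition. Therefore mu << nu.

yes


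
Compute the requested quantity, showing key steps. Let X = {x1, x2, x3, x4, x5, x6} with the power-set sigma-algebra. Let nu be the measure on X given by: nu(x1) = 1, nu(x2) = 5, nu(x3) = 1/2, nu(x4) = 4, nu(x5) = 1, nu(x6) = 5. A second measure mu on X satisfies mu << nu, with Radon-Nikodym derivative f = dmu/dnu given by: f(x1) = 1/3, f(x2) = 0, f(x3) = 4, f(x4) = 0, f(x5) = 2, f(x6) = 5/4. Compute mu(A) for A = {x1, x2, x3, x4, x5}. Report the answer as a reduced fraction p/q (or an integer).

By the defining property of the Radon-Nikodym derivative, for every measurable set A,
  mu(A) = integral_A f dnu.
Since nu is a discrete measure concentrated on the atoms of X, the integral over A reduces to the sum
  mu(A) = sum_{x in A} f(x) * nu({x}).
Computing each term:
  x1: f(x1) * nu(x1) = 1/3 * 1 = 1/3.
  x2: f(x2) * nu(x2) = 0 * 5 = 0.
  x3: f(x3) * nu(x3) = 4 * 1/2 = 2.
  x4: f(x4) * nu(x4) = 0 * 4 = 0.
  x5: f(x5) * nu(x5) = 2 * 1 = 2.
Summing: mu(A) = 1/3 + 0 + 2 + 0 + 2 = 13/3.

13/3


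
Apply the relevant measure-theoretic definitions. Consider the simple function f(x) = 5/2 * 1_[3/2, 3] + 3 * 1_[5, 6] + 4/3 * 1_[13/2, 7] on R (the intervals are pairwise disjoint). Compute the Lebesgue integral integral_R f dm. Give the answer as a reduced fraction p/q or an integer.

For a simple function f = sum_i c_i * 1_{A_i} with disjoint A_i,
  integral f dm = sum_i c_i * m(A_i).
Lengths of the A_i:
  m(A_1) = 3 - 3/2 = 3/2.
  m(A_2) = 6 - 5 = 1.
  m(A_3) = 7 - 13/2 = 1/2.
Contributions c_i * m(A_i):
  (5/2) * (3/2) = 15/4.
  (3) * (1) = 3.
  (4/3) * (1/2) = 2/3.
Total: 15/4 + 3 + 2/3 = 89/12.

89/12


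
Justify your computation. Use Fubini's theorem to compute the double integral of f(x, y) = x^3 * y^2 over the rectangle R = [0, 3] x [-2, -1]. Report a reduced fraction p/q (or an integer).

f(x, y) is a tensor product of a function of x and a function of y, and both factors are bounded continuous (hence Lebesgue integrable) on the rectangle, so Fubini's theorem applies:
  integral_R f d(m x m) = (integral_a1^b1 x^3 dx) * (integral_a2^b2 y^2 dy).
Inner integral in x: integral_{0}^{3} x^3 dx = (3^4 - 0^4)/4
  = 81/4.
Inner integral in y: integral_{-2}^{-1} y^2 dy = ((-1)^3 - (-2)^3)/3
  = 7/3.
Product: (81/4) * (7/3) = 189/4.

189/4


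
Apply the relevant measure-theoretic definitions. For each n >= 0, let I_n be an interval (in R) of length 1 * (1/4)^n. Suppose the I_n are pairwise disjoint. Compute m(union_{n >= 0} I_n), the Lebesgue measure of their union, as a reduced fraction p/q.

By countable additivity of the Lebesgue measure on pairwise disjoint measurable sets,
  m(union_{n >= 0} I_n) = sum_{n >= 0} m(I_n) = sum_{n >= 0} a * r^n,
  with a = 1 and r = 1/4.
Since 0 < r = 1/4 < 1, the geometric series converges:
  sum_{n >= 0} a * r^n = a / (1 - r).
  = 1 / (1 - 1/4)
  = 1 / (3/4)
  = 4/3.

4/3


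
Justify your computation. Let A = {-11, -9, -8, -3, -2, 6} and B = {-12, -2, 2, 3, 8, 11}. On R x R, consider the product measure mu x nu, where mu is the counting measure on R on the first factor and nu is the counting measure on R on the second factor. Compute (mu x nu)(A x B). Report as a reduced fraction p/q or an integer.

For a measurable rectangle A x B, the product measure satisfies
  (mu x nu)(A x B) = mu(A) * nu(B).
  mu(A) = 6.
  nu(B) = 6.
  (mu x nu)(A x B) = 6 * 6 = 36.

36


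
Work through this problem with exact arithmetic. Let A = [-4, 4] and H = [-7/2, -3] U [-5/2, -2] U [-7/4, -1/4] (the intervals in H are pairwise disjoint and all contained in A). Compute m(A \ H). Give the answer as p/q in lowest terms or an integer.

The ambient interval has length m(A) = 4 - (-4) = 8.
Since the holes are disjoint and sit inside A, by finite additivity
  m(H) = sum_i (b_i - a_i), and m(A \ H) = m(A) - m(H).
Computing the hole measures:
  m(H_1) = -3 - (-7/2) = 1/2.
  m(H_2) = -2 - (-5/2) = 1/2.
  m(H_3) = -1/4 - (-7/4) = 3/2.
Summed: m(H) = 1/2 + 1/2 + 3/2 = 5/2.
So m(A \ H) = 8 - 5/2 = 11/2.

11/2


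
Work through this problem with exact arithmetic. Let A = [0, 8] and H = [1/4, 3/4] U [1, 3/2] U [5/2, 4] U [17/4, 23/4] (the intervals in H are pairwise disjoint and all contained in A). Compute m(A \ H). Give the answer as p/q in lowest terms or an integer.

The ambient interval has length m(A) = 8 - 0 = 8.
Since the holes are disjoint and sit inside A, by finite additivity
  m(H) = sum_i (b_i - a_i), and m(A \ H) = m(A) - m(H).
Computing the hole measures:
  m(H_1) = 3/4 - 1/4 = 1/2.
  m(H_2) = 3/2 - 1 = 1/2.
  m(H_3) = 4 - 5/2 = 3/2.
  m(H_4) = 23/4 - 17/4 = 3/2.
Summed: m(H) = 1/2 + 1/2 + 3/2 + 3/2 = 4.
So m(A \ H) = 8 - 4 = 4.

4


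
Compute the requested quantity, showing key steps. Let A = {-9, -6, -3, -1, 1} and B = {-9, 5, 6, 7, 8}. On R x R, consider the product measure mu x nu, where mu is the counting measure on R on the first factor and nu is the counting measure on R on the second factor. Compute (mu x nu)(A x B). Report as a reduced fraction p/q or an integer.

For a measurable rectangle A x B, the product measure satisfies
  (mu x nu)(A x B) = mu(A) * nu(B).
  mu(A) = 5.
  nu(B) = 5.
  (mu x nu)(A x B) = 5 * 5 = 25.

25


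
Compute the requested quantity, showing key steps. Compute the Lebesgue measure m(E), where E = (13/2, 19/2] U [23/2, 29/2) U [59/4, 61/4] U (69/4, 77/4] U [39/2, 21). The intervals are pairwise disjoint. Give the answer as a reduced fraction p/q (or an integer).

For pairwise disjoint intervals, m(union_i I_i) = sum_i m(I_i),
and m is invariant under swapping open/closed endpoints (single points have measure 0).
So m(E) = sum_i (b_i - a_i).
  I_1 has length 19/2 - 13/2 = 3.
  I_2 has length 29/2 - 23/2 = 3.
  I_3 has length 61/4 - 59/4 = 1/2.
  I_4 has length 77/4 - 69/4 = 2.
  I_5 has length 21 - 39/2 = 3/2.
Summing:
  m(E) = 3 + 3 + 1/2 + 2 + 3/2 = 10.

10


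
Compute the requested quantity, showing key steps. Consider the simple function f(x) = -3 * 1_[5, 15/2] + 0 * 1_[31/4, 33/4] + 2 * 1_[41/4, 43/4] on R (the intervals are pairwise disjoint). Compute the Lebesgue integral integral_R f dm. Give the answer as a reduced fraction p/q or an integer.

For a simple function f = sum_i c_i * 1_{A_i} with disjoint A_i,
  integral f dm = sum_i c_i * m(A_i).
Lengths of the A_i:
  m(A_1) = 15/2 - 5 = 5/2.
  m(A_2) = 33/4 - 31/4 = 1/2.
  m(A_3) = 43/4 - 41/4 = 1/2.
Contributions c_i * m(A_i):
  (-3) * (5/2) = -15/2.
  (0) * (1/2) = 0.
  (2) * (1/2) = 1.
Total: -15/2 + 0 + 1 = -13/2.

-13/2


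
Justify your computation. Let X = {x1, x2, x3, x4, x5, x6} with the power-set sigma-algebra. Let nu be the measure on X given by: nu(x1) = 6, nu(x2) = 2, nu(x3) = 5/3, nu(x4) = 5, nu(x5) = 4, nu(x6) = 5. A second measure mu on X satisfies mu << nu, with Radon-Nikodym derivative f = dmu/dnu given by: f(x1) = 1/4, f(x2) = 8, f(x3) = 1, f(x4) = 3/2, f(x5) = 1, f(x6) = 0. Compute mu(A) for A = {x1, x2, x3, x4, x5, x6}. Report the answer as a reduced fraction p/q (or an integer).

By the defining property of the Radon-Nikodym derivative, for every measurable set A,
  mu(A) = integral_A f dnu.
Since nu is a discrete measure concentrated on the atoms of X, the integral over A reduces to the sum
  mu(A) = sum_{x in A} f(x) * nu({x}).
Computing each term:
  x1: f(x1) * nu(x1) = 1/4 * 6 = 3/2.
  x2: f(x2) * nu(x2) = 8 * 2 = 16.
  x3: f(x3) * nu(x3) = 1 * 5/3 = 5/3.
  x4: f(x4) * nu(x4) = 3/2 * 5 = 15/2.
  x5: f(x5) * nu(x5) = 1 * 4 = 4.
  x6: f(x6) * nu(x6) = 0 * 5 = 0.
Summing: mu(A) = 3/2 + 16 + 5/3 + 15/2 + 4 + 0 = 92/3.

92/3


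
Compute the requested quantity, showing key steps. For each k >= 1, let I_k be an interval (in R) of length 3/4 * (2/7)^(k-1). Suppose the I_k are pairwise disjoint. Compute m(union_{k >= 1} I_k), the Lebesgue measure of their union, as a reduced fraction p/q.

By countable additivity of the Lebesgue measure on pairwise disjoint measurable sets,
  m(union_{k >= 1} I_k) = sum_{k >= 1} m(I_k) = sum_{k >= 1} a * r^(k-1),
  with a = 3/4 and r = 2/7.
Since 0 < r = 2/7 < 1, the geometric series converges:
  sum_{k >= 1} a * r^(k-1) = a / (1 - r).
  = 3/4 / (1 - 2/7)
  = 3/4 / (5/7)
  = 21/20.

21/20


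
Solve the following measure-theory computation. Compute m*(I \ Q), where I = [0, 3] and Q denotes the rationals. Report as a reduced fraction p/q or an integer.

The interval I = [0, 3] has m(I) = 3 - 0 = 3 (endpoints are measure-zero, so open/closed/half-open agree). Write I = (I cap Q) u (I \ Q). The rationals in I are countable, so m*(I cap Q) = 0 (cover each rational by intervals whose total length is arbitrarily small). By countable subadditivity m*(I) <= m*(I cap Q) + m*(I \ Q), hence m*(I \ Q) >= m(I) = 3. The reverse inequality m*(I \ Q) <= m*(I) = 3 is trivial since (I \ Q) is a subset of I. Therefore m*(I \ Q) = 3.

3


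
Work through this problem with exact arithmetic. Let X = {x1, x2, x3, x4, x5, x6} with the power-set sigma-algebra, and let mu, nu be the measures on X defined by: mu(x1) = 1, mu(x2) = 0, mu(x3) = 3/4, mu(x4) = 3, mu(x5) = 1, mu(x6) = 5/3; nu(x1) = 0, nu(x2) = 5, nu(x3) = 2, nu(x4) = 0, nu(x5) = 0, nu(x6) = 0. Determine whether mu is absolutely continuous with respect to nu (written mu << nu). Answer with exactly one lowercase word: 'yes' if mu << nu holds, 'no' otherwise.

mu << nu means: every nu-null measurable set is also mu-null; equivalently, for every atom x, if nu({x}) = 0 then mu({x}) = 0.
Checking each atom:
  x1: nu = 0, mu = 1 > 0 -> violates mu << nu.
  x2: nu = 5 > 0 -> no constraint.
  x3: nu = 2 > 0 -> no constraint.
  x4: nu = 0, mu = 3 > 0 -> violates mu << nu.
  x5: nu = 0, mu = 1 > 0 -> violates mu << nu.
  x6: nu = 0, mu = 5/3 > 0 -> violates mu << nu.
The atom(s) x1, x4, x5, x6 violate the condition (nu = 0 but mu > 0). Therefore mu is NOT absolutely continuous w.r.t. nu.

no


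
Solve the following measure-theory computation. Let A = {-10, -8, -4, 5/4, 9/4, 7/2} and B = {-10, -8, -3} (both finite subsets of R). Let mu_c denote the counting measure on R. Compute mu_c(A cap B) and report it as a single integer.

Counting measure on a finite set equals cardinality. mu_c(A cap B) = |A cap B| (elements appearing in both).
Enumerating the elements of A that also lie in B gives 2 element(s).
So mu_c(A cap B) = 2.

2


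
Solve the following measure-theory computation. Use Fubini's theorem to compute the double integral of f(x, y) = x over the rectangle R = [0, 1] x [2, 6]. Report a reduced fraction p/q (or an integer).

f(x, y) is a tensor product of a function of x and a function of y, and both factors are bounded continuous (hence Lebesgue integrable) on the rectangle, so Fubini's theorem applies:
  integral_R f d(m x m) = (integral_a1^b1 x dx) * (integral_a2^b2 1 dy).
Inner integral in x: integral_{0}^{1} x dx = (1^2 - 0^2)/2
  = 1/2.
Inner integral in y: integral_{2}^{6} 1 dy = (6^1 - 2^1)/1
  = 4.
Product: (1/2) * (4) = 2.

2


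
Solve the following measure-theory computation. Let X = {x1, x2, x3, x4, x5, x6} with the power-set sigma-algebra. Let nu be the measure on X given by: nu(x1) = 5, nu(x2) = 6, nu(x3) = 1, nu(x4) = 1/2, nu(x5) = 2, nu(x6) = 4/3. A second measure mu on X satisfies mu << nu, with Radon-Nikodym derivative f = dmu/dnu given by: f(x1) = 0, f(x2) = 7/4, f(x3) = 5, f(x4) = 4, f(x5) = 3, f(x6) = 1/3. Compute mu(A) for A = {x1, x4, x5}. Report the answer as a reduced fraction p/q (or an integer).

By the defining property of the Radon-Nikodym derivative, for every measurable set A,
  mu(A) = integral_A f dnu.
Since nu is a discrete measure concentrated on the atoms of X, the integral over A reduces to the sum
  mu(A) = sum_{x in A} f(x) * nu({x}).
Computing each term:
  x1: f(x1) * nu(x1) = 0 * 5 = 0.
  x4: f(x4) * nu(x4) = 4 * 1/2 = 2.
  x5: f(x5) * nu(x5) = 3 * 2 = 6.
Summing: mu(A) = 0 + 2 + 6 = 8.

8


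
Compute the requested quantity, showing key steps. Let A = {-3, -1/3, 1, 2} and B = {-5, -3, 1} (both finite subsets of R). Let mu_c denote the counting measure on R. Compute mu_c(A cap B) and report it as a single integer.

Counting measure on a finite set equals cardinality. mu_c(A cap B) = |A cap B| (elements appearing in both).
Enumerating the elements of A that also lie in B gives 2 element(s).
So mu_c(A cap B) = 2.

2


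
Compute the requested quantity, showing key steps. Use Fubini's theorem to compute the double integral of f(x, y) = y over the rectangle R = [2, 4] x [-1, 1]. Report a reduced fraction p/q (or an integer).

f(x, y) is a tensor product of a function of x and a function of y, and both factors are bounded continuous (hence Lebesgue integrable) on the rectangle, so Fubini's theorem applies:
  integral_R f d(m x m) = (integral_a1^b1 1 dx) * (integral_a2^b2 y dy).
Inner integral in x: integral_{2}^{4} 1 dx = (4^1 - 2^1)/1
  = 2.
Inner integral in y: integral_{-1}^{1} y dy = (1^2 - (-1)^2)/2
  = 0.
Product: (2) * (0) = 0.

0


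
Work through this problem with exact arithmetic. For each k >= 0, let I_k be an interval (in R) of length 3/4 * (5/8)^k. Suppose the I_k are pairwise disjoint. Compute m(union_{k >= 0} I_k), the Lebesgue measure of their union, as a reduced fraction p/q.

By countable additivity of the Lebesgue measure on pairwise disjoint measurable sets,
  m(union_{k >= 0} I_k) = sum_{k >= 0} m(I_k) = sum_{k >= 0} a * r^k,
  with a = 3/4 and r = 5/8.
Since 0 < r = 5/8 < 1, the geometric series converges:
  sum_{k >= 0} a * r^k = a / (1 - r).
  = 3/4 / (1 - 5/8)
  = 3/4 / (3/8)
  = 2.

2


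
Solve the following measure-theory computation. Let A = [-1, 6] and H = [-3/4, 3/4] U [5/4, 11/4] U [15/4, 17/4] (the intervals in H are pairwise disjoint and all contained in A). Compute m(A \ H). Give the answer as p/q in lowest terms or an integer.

The ambient interval has length m(A) = 6 - (-1) = 7.
Since the holes are disjoint and sit inside A, by finite additivity
  m(H) = sum_i (b_i - a_i), and m(A \ H) = m(A) - m(H).
Computing the hole measures:
  m(H_1) = 3/4 - (-3/4) = 3/2.
  m(H_2) = 11/4 - 5/4 = 3/2.
  m(H_3) = 17/4 - 15/4 = 1/2.
Summed: m(H) = 3/2 + 3/2 + 1/2 = 7/2.
So m(A \ H) = 7 - 7/2 = 7/2.

7/2


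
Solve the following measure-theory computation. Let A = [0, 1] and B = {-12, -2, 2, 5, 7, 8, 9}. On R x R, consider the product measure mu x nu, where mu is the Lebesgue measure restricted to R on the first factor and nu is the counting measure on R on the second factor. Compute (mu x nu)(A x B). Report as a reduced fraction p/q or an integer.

For a measurable rectangle A x B, the product measure satisfies
  (mu x nu)(A x B) = mu(A) * nu(B).
  mu(A) = 1.
  nu(B) = 7.
  (mu x nu)(A x B) = 1 * 7 = 7.

7


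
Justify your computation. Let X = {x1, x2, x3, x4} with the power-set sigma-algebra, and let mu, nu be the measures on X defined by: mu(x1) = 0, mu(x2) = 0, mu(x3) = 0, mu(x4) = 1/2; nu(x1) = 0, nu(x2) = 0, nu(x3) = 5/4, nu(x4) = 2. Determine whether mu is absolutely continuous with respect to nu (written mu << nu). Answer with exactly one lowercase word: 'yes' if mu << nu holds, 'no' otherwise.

mu << nu means: every nu-null measurable set is also mu-null; equivalently, for every atom x, if nu({x}) = 0 then mu({x}) = 0.
Checking each atom:
  x1: nu = 0, mu = 0 -> consistent with mu << nu.
  x2: nu = 0, mu = 0 -> consistent with mu << nu.
  x3: nu = 5/4 > 0 -> no constraint.
  x4: nu = 2 > 0 -> no constraint.
No atom violates the condition. Therefore mu << nu.

yes
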